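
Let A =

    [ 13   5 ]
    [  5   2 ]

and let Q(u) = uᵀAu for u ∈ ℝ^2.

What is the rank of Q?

2

An LDLᵀ factorisation of A has diagonal entries 13, 1/13.
Counting signs: 2 positive.
The rank is the number of nonzero pivots: 2.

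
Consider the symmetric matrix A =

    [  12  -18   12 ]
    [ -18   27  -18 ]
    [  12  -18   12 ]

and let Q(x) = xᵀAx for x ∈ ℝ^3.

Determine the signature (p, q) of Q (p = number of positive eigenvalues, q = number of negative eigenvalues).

(1, 0)

Congruent diagonalization of A (simultaneous row and column reduction) yields pivots 12, 0, 0.
That gives 1 positive, 2 zero pivots.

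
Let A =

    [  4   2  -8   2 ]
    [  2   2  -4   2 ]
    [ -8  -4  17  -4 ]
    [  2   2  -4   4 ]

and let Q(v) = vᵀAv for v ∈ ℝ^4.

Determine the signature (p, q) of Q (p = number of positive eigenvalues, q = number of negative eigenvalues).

(4, 0)

Congruent diagonalization of A (simultaneous row and column reduction) yields pivots 4, 1, 1, 2.
That gives 4 positive pivots.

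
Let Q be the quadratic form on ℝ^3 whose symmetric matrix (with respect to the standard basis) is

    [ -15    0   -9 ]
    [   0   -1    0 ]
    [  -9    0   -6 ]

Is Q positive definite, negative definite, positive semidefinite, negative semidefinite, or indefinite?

negative definite

Applying the same elementary operations to the rows and columns of A produces a congruent diagonal matrix with entries -15, -1, -3/5.
Counting signs: 3 negative.
Hence Q is negative definite.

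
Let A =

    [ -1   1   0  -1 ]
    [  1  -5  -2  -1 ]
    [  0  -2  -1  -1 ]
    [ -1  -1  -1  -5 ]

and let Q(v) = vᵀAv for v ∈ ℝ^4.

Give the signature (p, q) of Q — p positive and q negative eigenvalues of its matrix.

Symmetric row and column elimination reduces A to a congruent diagonal form with pivots -1, -4, 0, -3.
Counting signs: 3 negative, 1 zero.

(0, 3)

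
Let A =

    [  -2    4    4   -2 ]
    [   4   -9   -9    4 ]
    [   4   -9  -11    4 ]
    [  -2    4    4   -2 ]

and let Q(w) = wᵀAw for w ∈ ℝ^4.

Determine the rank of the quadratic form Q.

Symmetric row and column elimination reduces A to a congruent diagonal form with pivots -2, -1, -2, 0.
So there are 3 negative, 1 zero pivots.
The rank is the number of nonzero pivots: 3.

3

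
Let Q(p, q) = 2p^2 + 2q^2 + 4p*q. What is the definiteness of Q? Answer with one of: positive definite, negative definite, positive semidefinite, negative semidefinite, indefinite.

positive semidefinite

The symmetric matrix of Q is [[2, 2], [2, 2]].
For the 2×2 matrix [[2, 2], [2, 2]]: det = 2·2 − (2)² = 0, trace = 4.
det = 0 so one eigenvalue is zero; the form is semidefinite with the sign of the trace.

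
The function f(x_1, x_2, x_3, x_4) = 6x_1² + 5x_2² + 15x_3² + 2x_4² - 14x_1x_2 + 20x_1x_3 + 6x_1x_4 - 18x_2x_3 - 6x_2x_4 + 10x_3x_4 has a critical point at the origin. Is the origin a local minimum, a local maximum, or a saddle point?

saddle point

The Hessian at the origin is H = [[12, -14, 20, 6], [-14, 10, -18, -6], [20, -18, 30, 10], [6, -6, 10, 4]].
Symmetric row and column elimination reduces H to a congruent diagonal form with pivots 12, -19/3, 22/19, 6/11.
So there are 3 positive, 1 negative pivots.
H is indefinite, so the origin is a saddle point.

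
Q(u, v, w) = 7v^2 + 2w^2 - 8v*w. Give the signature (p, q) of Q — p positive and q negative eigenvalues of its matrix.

(1, 1)

The symmetric matrix is A = [[0, 0, 0], [0, 7, -4], [0, -4, 2]].
Applying the same elementary operations to the rows and columns of A produces a congruent diagonal matrix with entries 0, 7, -2/7.
So there are 1 positive, 1 negative, 1 zero pivots.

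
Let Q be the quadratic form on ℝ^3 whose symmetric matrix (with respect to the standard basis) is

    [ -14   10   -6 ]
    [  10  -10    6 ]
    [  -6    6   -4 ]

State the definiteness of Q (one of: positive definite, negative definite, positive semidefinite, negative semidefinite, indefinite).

Symmetric row and column elimination reduces A to a congruent diagonal form with pivots -14, -20/7, -2/5.
So there are 3 negative pivots.
Hence Q is negative definite.

negative definite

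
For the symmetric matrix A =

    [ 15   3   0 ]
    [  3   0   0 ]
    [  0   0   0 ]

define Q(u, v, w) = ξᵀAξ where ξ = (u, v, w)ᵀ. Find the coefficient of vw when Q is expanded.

0

The coefficient of vw is A[2,3] + A[3,2] = 2·0 = 0.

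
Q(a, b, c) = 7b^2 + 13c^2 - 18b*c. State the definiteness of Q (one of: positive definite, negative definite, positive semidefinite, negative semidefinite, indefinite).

Write A = [[0, 0, 0], [0, 7, -9], [0, -9, 13]].
Row-reducing A symmetrically gives the diagonal entries 0, 7, 10/7.
Counting signs: 2 positive, 1 zero.
Hence Q is positive semidefinite.

positive semidefinite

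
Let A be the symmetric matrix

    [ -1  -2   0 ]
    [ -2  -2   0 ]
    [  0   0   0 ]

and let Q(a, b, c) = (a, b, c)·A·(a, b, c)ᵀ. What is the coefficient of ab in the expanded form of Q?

-4

The coefficient of ab is A[1,2] + A[2,1] = 2·(-2) = -4.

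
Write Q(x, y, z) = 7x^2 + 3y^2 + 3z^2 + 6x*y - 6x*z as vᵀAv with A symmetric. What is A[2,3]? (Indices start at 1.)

The coefficient of y·z in Q is 0. For a symmetric A this equals A[2,3] + A[3,2] = 2·A[2,3].
So A[2,3] = 0/2 = 0.

0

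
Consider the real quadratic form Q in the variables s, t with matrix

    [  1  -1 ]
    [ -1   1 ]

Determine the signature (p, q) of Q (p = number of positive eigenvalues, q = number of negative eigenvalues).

(1, 0)

Symmetric row and column elimination reduces A to a congruent diagonal form with pivots 1, 0.
So there are 1 positive, 1 zero pivots.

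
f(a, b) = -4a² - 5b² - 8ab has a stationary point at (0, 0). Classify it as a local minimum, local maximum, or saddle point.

local maximum

The Hessian at the origin is H = [[-8, -8], [-8, -10]].
det H = -8·-10 − (-8)² = 16 > 0 and H[1,1] = -8 < 0, so H is negative definite.
Therefore the origin is a local maximum.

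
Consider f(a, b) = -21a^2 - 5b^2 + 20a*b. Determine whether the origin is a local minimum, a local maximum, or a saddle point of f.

The Hessian at the origin is H = [[-42, 20], [20, -10]].
det H = -42·-10 − (20)² = 20 > 0 and H[1,1] = -42 < 0, so H is negative definite.
Therefore the origin is a local maximum.

local maximum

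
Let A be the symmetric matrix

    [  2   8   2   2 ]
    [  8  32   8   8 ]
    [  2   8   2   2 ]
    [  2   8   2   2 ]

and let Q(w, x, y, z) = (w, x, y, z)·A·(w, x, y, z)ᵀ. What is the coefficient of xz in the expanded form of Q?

16

The coefficient of xz is A[2,4] + A[4,2] = 2·8 = 16.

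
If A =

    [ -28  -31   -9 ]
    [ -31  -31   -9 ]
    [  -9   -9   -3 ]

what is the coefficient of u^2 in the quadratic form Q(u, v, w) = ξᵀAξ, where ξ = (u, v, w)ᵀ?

-28

The coefficient of u^2 is the diagonal entry A[1,1] = -28.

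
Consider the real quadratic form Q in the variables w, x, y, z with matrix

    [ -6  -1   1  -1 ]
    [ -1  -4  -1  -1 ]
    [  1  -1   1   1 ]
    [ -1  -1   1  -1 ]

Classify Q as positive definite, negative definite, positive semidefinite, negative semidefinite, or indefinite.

indefinite

Symmetric row and column elimination reduces A to a congruent diagonal form with pivots -6, -23/6, 35/23, -10/7.
That gives 1 positive, 3 negative pivots.
Hence Q is indefinite.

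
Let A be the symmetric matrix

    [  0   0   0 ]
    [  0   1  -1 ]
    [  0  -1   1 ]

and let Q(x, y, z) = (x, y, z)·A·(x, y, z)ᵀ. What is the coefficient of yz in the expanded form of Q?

-2

The coefficient of yz is A[2,3] + A[3,2] = 2·(-1) = -2.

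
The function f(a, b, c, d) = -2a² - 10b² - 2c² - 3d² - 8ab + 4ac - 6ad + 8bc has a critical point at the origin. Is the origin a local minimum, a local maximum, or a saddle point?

saddle point

The Hessian at the origin is H = [[-4, -8, 4, -6], [-8, -20, 8, 0], [4, 8, -4, 0], [-6, 0, 0, -6]].
H is indefinite, so the origin is a saddle point.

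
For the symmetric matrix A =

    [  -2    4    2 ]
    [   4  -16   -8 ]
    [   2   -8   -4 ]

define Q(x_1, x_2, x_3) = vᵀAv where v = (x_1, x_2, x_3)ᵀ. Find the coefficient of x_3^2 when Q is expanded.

The coefficient of x_3^2 is the diagonal entry A[3,3] = -4.

-4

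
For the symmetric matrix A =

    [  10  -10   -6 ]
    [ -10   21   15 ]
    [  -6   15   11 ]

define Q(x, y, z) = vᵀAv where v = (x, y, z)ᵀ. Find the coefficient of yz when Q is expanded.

30

The coefficient of yz is A[2,3] + A[3,2] = 2·15 = 30.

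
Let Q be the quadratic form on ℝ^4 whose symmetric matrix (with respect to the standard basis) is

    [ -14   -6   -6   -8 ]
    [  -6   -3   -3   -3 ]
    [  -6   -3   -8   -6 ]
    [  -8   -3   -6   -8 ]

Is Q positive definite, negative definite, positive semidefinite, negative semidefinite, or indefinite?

negative definite

An LDLᵀ factorisation of A has diagonal entries -14, -3/7, -5, -6/5.
That gives 4 negative pivots.
Hence Q is negative definite.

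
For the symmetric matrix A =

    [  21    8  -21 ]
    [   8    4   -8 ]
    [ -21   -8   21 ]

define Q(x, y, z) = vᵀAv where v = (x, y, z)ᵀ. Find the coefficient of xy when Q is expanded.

16

The coefficient of xy is A[1,2] + A[2,1] = 2·8 = 16.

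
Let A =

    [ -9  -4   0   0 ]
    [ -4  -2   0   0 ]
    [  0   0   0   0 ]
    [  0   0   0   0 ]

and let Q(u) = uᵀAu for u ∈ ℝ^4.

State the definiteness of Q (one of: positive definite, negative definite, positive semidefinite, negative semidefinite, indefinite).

negative semidefinite

Symmetric row and column elimination reduces A to a congruent diagonal form with pivots -9, -2/9, 0, 0.
That gives 2 negative, 2 zero pivots.
Hence Q is negative semidefinite.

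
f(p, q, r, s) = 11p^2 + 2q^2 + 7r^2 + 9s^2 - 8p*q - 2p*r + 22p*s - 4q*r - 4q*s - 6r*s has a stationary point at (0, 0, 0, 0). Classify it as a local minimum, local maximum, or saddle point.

saddle point

The Hessian at the origin is H = [[22, -8, -2, 22], [-8, 4, -4, -4], [-2, -4, 14, -6], [22, -4, -6, 18]].
Congruent diagonalization of H (simultaneous row and column reduction) yields pivots 22, 12/11, -20/3, 8.
Counting signs: 3 positive, 1 negative.
H is indefinite, so the origin is a saddle point.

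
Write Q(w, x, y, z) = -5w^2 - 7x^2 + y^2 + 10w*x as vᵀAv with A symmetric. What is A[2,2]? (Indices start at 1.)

-7

The coefficient of x^2 in Q is -7, and that is exactly A[2,2].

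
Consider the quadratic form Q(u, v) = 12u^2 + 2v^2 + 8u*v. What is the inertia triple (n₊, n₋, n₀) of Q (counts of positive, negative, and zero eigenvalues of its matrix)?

Write A = [[12, 4], [4, 2]].
Row-reducing A symmetrically gives the diagonal entries 12, 2/3.
That gives 2 positive pivots.

(2, 0, 0)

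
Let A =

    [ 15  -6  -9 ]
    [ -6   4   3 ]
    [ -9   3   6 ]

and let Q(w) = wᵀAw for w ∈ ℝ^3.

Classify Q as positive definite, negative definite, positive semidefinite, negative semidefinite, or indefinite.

positive definite

Leading principal minors: Δ_1 = 15, Δ_2 = 24, Δ_3 = 9.
All leading principal minors are positive, so by Sylvester's criterion Q is positive definite.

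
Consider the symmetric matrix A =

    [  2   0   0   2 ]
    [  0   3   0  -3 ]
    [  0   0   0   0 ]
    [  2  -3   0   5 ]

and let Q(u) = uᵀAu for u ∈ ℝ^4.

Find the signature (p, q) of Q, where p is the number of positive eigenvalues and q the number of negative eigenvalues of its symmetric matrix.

(2, 0)

Applying the same elementary operations to the rows and columns of A produces a congruent diagonal matrix with entries 2, 3, 0, 0.
Counting signs: 2 positive, 2 zero.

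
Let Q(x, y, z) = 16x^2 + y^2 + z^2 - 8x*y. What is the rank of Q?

The symmetric matrix is A = [[16, -4, 0], [-4, 1, 0], [0, 0, 1]].
Symmetric row and column elimination reduces A to a congruent diagonal form with pivots 16, 0, 1.
That gives 2 positive, 1 zero pivots.
The rank is the number of nonzero pivots: 2.

2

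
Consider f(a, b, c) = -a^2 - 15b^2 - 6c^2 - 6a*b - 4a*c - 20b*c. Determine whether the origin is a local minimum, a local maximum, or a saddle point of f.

The Hessian at the origin is H = [[-2, -6, -4], [-6, -30, -20], [-4, -20, -12]].
Row-reducing H symmetrically gives the diagonal entries -2, -12, 4/3.
Counting signs: 1 positive, 2 negative.
H is indefinite, so the origin is a saddle point.

saddle point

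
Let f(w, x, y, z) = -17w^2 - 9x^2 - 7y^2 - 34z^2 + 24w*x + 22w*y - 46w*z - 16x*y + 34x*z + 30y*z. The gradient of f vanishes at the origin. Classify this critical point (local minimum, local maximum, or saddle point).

The Hessian at the origin is H = [[-34, 24, 22, -46], [24, -18, -16, 34], [22, -16, -14, 30], [-46, 34, 30, -68]].
Row-reducing H symmetrically gives the diagonal entries -34, -18/17, 4/9, -4.
So there are 1 positive, 3 negative pivots.
H is indefinite, so the origin is a saddle point.

saddle point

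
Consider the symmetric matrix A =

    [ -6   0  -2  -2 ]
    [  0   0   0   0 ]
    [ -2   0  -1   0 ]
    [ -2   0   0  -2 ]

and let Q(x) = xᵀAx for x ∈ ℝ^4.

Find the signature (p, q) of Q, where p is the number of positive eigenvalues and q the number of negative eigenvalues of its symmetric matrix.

(0, 2)

Row-reducing A symmetrically gives the diagonal entries -6, 0, -1/3, 0.
So there are 2 negative, 2 zero pivots.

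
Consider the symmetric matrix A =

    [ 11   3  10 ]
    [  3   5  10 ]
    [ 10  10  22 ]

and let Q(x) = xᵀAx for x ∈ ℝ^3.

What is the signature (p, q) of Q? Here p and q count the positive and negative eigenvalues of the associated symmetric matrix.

An LDLᵀ factorisation of A has diagonal entries 11, 46/11, 6/23.
So there are 3 positive pivots.

(3, 0)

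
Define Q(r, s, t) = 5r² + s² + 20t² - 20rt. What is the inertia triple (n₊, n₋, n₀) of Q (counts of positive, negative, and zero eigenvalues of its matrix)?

The symmetric matrix is A = [[5, 0, -10], [0, 1, 0], [-10, 0, 20]].
Symmetric row and column elimination reduces A to a congruent diagonal form with pivots 5, 1, 0.
That gives 2 positive, 1 zero pivots.

(2, 0, 1)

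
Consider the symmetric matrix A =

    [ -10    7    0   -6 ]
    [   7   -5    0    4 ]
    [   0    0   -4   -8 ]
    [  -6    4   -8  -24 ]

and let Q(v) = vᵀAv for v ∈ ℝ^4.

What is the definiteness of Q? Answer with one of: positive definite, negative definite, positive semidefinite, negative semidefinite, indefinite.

negative definite

Leading principal minors: Δ_1 = -10, Δ_2 = 1, Δ_3 = -4, Δ_4 = 16.
The signs alternate starting with Δ_1 < 0, so by Sylvester's criterion Q is negative definite.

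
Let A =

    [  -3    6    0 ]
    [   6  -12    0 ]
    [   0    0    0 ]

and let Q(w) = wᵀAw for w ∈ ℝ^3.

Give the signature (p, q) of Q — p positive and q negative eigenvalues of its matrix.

(0, 1)

Applying the same elementary operations to the rows and columns of A produces a congruent diagonal matrix with entries -3, 0, 0.
So there are 1 negative, 2 zero pivots.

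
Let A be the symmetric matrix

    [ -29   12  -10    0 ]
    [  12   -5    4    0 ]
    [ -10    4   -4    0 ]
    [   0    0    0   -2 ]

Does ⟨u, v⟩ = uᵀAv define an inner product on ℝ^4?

Symmetric row and column elimination reduces A to a congruent diagonal form with pivots -29, -1/29, 0, -2.
So there are 3 negative, 1 zero pivots.
Hence Q is negative semidefinite.
⟨·,·⟩ is an inner product exactly when A is positive definite.

no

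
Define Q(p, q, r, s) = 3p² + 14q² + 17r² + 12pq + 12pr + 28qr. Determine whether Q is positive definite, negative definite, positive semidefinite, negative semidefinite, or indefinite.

positive semidefinite

Write A = [[3, 6, 6, 0], [6, 14, 14, 0], [6, 14, 17, 0], [0, 0, 0, 0]].
Symmetric row and column elimination reduces A to a congruent diagonal form with pivots 3, 2, 3, 0.
That gives 3 positive, 1 zero pivots.
Hence Q is positive semidefinite.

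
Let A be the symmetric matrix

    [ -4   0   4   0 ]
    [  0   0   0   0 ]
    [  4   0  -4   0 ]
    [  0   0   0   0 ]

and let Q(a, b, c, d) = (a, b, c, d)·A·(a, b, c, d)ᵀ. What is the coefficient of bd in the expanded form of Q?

0

The coefficient of bd is A[2,4] + A[4,2] = 2·0 = 0.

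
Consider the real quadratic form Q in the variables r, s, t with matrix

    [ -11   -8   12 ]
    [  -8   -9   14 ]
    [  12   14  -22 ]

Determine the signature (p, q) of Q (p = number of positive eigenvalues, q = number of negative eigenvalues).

(0, 3)

An LDLᵀ factorisation of A has diagonal entries -11, -35/11, -6/35.
So there are 3 negative pivots.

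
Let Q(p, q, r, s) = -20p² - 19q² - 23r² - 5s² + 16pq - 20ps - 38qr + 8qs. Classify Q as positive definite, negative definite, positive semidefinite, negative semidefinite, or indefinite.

negative semidefinite

Write A = [[-20, 8, 0, -10], [8, -19, -19, 4], [0, -19, -23, 0], [-10, 4, 0, -5]].
Congruent diagonalization of A (simultaneous row and column reduction) yields pivots -20, -79/5, -12/79, 0.
Counting signs: 3 negative, 1 zero.
Hence Q is negative semidefinite.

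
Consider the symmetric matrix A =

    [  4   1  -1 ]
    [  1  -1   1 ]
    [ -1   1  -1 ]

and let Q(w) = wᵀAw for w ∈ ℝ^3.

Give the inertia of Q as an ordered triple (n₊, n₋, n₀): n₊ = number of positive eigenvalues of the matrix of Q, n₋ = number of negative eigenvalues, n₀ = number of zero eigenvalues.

Symmetric row and column elimination reduces A to a congruent diagonal form with pivots 4, -5/4, 0.
So there are 1 positive, 1 negative, 1 zero pivots.

(1, 1, 1)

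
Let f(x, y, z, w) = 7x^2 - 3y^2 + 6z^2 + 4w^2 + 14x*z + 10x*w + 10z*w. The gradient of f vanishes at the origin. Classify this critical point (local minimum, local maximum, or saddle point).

The Hessian at the origin is H = [[14, 0, 14, 10], [0, -6, 0, 0], [14, 0, 12, 10], [10, 0, 10, 8]].
Row-reducing H symmetrically gives the diagonal entries 14, -6, -2, 6/7.
That gives 2 positive, 2 negative pivots.
H is indefinite, so the origin is a saddle point.

saddle point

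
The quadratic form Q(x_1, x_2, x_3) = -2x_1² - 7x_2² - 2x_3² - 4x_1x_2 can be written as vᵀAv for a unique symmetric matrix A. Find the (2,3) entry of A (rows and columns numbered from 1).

The coefficient of x_2·x_3 in Q is 0. For a symmetric A this equals A[2,3] + A[3,2] = 2·A[2,3].
So A[2,3] = 0/2 = 0.

0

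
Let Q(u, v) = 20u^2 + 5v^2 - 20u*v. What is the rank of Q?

Write A = [[20, -10], [-10, 5]].
Congruent diagonalization of A (simultaneous row and column reduction) yields pivots 20, 0.
That gives 1 positive, 1 zero pivots.
The rank is the number of nonzero pivots: 1.

1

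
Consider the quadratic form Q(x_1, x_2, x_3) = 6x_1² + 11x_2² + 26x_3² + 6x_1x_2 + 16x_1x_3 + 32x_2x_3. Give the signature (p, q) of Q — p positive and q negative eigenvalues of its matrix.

Write A = [[6, 3, 8], [3, 11, 16], [8, 16, 26]].
Symmetric row and column elimination reduces A to a congruent diagonal form with pivots 6, 19/2, 10/57.
So there are 3 positive pivots.

(3, 0)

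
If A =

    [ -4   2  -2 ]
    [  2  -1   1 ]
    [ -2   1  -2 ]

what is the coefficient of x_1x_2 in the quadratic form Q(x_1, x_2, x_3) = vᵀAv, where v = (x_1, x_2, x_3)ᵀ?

4

The coefficient of x_1x_2 is A[1,2] + A[2,1] = 2·2 = 4.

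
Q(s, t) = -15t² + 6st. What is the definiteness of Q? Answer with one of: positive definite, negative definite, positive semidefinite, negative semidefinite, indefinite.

The symmetric matrix of Q is [[0, 3], [3, -15]].
For the 2×2 matrix [[0, 3], [3, -15]]: det = 0·-15 − (3)² = -9, trace = -15.
det < 0 so the eigenvalues have opposite signs; the form is indefinite.

indefinite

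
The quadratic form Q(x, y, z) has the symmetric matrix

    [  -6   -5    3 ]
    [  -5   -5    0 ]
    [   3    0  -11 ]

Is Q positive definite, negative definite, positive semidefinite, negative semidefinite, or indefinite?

An LDLᵀ factorisation of A has diagonal entries -6, -5/6, -2.
Counting signs: 3 negative.
Hence Q is negative definite.

negative definite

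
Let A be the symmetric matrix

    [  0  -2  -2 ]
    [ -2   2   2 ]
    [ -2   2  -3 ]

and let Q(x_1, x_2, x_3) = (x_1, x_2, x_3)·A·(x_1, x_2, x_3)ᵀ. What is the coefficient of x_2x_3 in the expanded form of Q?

4

The coefficient of x_2x_3 is A[2,3] + A[3,2] = 2·2 = 4.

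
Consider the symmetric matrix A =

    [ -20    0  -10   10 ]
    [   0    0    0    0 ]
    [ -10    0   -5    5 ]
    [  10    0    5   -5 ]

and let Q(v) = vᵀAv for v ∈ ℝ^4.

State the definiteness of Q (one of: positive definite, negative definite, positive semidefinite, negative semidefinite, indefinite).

Congruent diagonalization of A (simultaneous row and column reduction) yields pivots -20, 0, 0, 0.
So there are 1 negative, 3 zero pivots.
Hence Q is negative semidefinite.

negative semidefinite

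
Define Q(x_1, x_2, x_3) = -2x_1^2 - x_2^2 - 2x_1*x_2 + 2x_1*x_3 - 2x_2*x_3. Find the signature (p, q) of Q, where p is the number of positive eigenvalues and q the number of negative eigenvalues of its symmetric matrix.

The associated matrix is A = [[-2, -1, 1], [-1, -1, -1], [1, -1, 0]].
Row-reducing A symmetrically gives the diagonal entries -2, -1/2, 5.
So there are 1 positive, 2 negative pivots.

(1, 2)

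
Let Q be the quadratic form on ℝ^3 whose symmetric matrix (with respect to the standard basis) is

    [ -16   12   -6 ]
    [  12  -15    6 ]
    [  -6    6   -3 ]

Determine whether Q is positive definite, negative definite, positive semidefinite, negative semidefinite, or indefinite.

negative definite

Leading principal minors: Δ_1 = -16, Δ_2 = 96, Δ_3 = -36.
The signs alternate starting with Δ_1 < 0, so by Sylvester's criterion Q is negative definite.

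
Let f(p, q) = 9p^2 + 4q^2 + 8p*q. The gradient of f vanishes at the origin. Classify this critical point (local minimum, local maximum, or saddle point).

local minimum

The Hessian at the origin is H = [[18, 8], [8, 8]].
det H = 18·8 − (8)² = 80 > 0 and H[1,1] = 18 > 0, so H is positive definite.
Therefore the origin is a local minimum.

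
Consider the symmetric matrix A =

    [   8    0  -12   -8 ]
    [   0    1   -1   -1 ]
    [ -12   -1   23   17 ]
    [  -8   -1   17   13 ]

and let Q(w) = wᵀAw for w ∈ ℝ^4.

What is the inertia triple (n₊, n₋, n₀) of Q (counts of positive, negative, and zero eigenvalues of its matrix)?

(3, 0, 1)

Symmetric row and column elimination reduces A to a congruent diagonal form with pivots 8, 1, 4, 0.
That gives 3 positive, 1 zero pivots.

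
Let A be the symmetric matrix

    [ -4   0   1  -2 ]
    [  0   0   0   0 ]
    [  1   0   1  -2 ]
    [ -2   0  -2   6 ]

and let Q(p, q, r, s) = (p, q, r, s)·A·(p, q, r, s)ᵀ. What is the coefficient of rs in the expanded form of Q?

-4

The coefficient of rs is A[3,4] + A[4,3] = 2·(-2) = -4.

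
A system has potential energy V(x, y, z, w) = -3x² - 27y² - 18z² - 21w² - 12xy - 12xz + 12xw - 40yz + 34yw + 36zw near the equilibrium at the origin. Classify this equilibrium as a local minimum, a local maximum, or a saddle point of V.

The Hessian at the origin is H = [[-6, -12, -12, 12], [-12, -54, -40, 34], [-12, -40, -36, 36], [12, 34, 36, -42]].
Row-reducing H symmetrically gives the diagonal entries -6, -30, -52/15, -24/13.
Counting signs: 4 negative.
H is negative definite, so the origin is a strict local maximum.

local maximum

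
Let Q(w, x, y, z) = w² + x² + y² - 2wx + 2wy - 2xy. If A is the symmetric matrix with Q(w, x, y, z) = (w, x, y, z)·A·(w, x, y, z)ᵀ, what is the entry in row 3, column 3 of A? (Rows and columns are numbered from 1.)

1

The coefficient of y² in Q is 1, and that is exactly A[3,3].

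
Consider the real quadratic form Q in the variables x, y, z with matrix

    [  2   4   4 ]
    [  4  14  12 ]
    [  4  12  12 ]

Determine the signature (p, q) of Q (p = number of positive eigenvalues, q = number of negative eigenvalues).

(3, 0)

Row-reducing A symmetrically gives the diagonal entries 2, 6, 4/3.
So there are 3 positive pivots.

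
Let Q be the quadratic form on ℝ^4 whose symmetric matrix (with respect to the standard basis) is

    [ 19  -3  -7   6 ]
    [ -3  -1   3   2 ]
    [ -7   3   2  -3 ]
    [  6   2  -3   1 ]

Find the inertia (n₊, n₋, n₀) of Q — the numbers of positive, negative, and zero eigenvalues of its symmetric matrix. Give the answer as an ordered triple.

Congruent diagonalization of A (simultaneous row and column reduction) yields pivots 19, -28/19, 13/7, 2/13.
Counting signs: 3 positive, 1 negative.

(3, 1, 0)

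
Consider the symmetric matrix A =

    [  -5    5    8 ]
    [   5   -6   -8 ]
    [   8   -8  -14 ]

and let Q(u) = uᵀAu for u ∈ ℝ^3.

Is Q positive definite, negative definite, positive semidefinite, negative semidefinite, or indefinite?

An LDLᵀ factorisation of A has diagonal entries -5, -1, -6/5.
Counting signs: 3 negative.
Hence Q is negative definite.

negative definite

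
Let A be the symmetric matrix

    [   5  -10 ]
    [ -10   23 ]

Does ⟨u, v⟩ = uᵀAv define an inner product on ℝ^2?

For the 2×2 matrix [[5, -10], [-10, 23]]: det = 5·23 − (-10)² = 15, trace = 28.
det > 0 so both eigenvalues share the sign of the trace; trace = 28 > 0 ⇒ both positive.
⟨·,·⟩ is an inner product exactly when A is positive definite.

yes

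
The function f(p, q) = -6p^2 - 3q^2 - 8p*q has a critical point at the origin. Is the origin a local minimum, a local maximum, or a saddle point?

local maximum

The Hessian at the origin is H = [[-12, -8], [-8, -6]].
det H = -12·-6 − (-8)² = 8 > 0 and H[1,1] = -12 < 0, so H is negative definite.
Therefore the origin is a local maximum.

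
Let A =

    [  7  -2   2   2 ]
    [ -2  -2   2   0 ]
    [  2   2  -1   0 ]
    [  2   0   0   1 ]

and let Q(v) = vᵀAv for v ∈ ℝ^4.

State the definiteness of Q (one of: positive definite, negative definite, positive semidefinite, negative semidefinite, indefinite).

Congruent diagonalization of A (simultaneous row and column reduction) yields pivots 7, -18/7, 1, 5/9.
So there are 3 positive, 1 negative pivots.
Hence Q is indefinite.

indefinite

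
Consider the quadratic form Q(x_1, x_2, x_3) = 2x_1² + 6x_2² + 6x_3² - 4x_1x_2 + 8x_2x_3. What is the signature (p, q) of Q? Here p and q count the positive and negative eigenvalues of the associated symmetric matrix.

(3, 0)

Write A = [[2, -2, 0], [-2, 6, 4], [0, 4, 6]].
Symmetric row and column elimination reduces A to a congruent diagonal form with pivots 2, 4, 2.
Counting signs: 3 positive.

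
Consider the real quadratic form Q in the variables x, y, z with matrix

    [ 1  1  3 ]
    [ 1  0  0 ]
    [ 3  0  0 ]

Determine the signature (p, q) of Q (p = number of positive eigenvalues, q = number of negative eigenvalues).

(1, 1)

Applying the same elementary operations to the rows and columns of A produces a congruent diagonal matrix with entries 1, -1, 0.
That gives 1 positive, 1 negative, 1 zero pivots.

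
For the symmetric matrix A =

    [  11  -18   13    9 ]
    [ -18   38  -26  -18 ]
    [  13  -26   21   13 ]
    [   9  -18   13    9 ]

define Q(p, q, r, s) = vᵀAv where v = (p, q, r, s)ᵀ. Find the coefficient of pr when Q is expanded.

26

The coefficient of pr is A[1,3] + A[3,1] = 2·13 = 26.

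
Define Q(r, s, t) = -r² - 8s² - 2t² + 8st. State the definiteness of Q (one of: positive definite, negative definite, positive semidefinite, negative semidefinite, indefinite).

negative semidefinite

The associated matrix is A = [[-1, 0, 0], [0, -8, 4], [0, 4, -2]].
Applying the same elementary operations to the rows and columns of A produces a congruent diagonal matrix with entries -1, -8, 0.
Counting signs: 2 negative, 1 zero.
Hence Q is negative semidefinite.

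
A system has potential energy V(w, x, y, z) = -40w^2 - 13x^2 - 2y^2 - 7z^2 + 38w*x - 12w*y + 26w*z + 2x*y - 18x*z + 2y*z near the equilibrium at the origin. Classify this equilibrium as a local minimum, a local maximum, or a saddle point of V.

local maximum

The Hessian at the origin is H = [[-80, 38, -12, 26], [38, -26, 2, -18], [-12, 2, -4, 2], [26, -18, 2, -14]].
Symmetric row and column elimination reduces H to a congruent diagonal form with pivots -80, -159/20, -76/159, -8/19.
So there are 4 negative pivots.
H is negative definite, so the origin is a strict local maximum.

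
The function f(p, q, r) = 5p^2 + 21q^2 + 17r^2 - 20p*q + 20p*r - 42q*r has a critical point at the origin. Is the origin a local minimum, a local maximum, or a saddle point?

saddle point

The Hessian at the origin is H = [[10, -20, 20], [-20, 42, -42], [20, -42, 34]].
An LDLᵀ factorisation of H has diagonal entries 10, 2, -8.
That gives 2 positive, 1 negative pivots.
H is indefinite, so the origin is a saddle point.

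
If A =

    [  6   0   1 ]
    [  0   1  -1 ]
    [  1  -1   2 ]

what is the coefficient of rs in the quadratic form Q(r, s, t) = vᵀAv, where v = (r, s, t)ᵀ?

The coefficient of rs is A[1,2] + A[2,1] = 2·0 = 0.

0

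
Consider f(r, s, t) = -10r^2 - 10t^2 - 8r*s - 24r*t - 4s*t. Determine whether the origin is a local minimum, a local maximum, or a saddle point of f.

The Hessian at the origin is H = [[-20, -8, -24], [-8, 0, -4], [-24, -4, -20]].
Row-reducing H symmetrically gives the diagonal entries -20, 16/5, -1.
So there are 1 positive, 2 negative pivots.
H is indefinite, so the origin is a saddle point.

saddle point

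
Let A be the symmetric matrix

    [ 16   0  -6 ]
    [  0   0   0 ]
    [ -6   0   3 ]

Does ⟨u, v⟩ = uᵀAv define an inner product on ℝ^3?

no

Congruent diagonalization of A (simultaneous row and column reduction) yields pivots 16, 0, 3/4.
Counting signs: 2 positive, 1 zero.
Hence Q is positive semidefinite.
⟨·,·⟩ is an inner product exactly when A is positive definite.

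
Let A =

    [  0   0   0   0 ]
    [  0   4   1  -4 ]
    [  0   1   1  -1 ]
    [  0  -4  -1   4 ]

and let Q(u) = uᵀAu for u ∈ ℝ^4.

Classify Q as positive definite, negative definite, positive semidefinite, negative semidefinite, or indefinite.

Applying the same elementary operations to the rows and columns of A produces a congruent diagonal matrix with entries 0, 4, 3/4, 0.
That gives 2 positive, 2 zero pivots.
Hence Q is positive semidefinite.

positive semidefinite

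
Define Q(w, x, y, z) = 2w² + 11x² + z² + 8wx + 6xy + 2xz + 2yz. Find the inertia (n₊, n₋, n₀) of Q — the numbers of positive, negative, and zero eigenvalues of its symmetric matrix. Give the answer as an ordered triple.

(3, 1, 0)

The associated matrix is A = [[2, 4, 0, 0], [4, 11, 3, 1], [0, 3, 0, 1], [0, 1, 1, 1]].
Congruent diagonalization of A (simultaneous row and column reduction) yields pivots 2, 3, -3, 2/3.
Counting signs: 3 positive, 1 negative.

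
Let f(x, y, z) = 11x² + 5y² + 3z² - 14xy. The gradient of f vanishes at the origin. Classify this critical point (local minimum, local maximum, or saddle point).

local minimum

The Hessian at the origin is H = [[22, -14, 0], [-14, 10, 0], [0, 0, 6]].
Congruent diagonalization of H (simultaneous row and column reduction) yields pivots 22, 12/11, 6.
That gives 3 positive pivots.
H is positive definite, so the origin is a strict local minimum.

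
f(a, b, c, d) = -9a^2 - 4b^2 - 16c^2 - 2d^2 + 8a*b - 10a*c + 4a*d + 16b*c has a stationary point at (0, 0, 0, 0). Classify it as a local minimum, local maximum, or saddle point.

saddle point

The Hessian at the origin is H = [[-18, 8, -10, 4], [8, -8, 16, 0], [-10, 16, -32, 0], [4, 0, 0, -4]].
Symmetric row and column elimination reduces H to a congruent diagonal form with pivots -18, -40/9, 18/5, -4.
That gives 1 positive, 3 negative pivots.
H is indefinite, so the origin is a saddle point.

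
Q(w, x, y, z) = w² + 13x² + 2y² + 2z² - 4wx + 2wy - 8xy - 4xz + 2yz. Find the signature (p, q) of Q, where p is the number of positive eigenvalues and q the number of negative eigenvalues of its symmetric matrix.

The associated matrix is A = [[1, -2, 1, 0], [-2, 13, -4, -2], [1, -4, 2, 1], [0, -2, 1, 2]].
Symmetric row and column elimination reduces A to a congruent diagonal form with pivots 1, 9, 5/9, 1.
So there are 4 positive pivots.

(4, 0)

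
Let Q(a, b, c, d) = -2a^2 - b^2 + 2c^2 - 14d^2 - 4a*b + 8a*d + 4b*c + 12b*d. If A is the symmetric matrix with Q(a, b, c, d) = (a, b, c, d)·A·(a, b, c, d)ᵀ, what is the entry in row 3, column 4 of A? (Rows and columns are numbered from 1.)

The coefficient of c·d in Q is 0. For a symmetric A this equals A[3,4] + A[4,3] = 2·A[3,4].
So A[3,4] = 0/2 = 0.

0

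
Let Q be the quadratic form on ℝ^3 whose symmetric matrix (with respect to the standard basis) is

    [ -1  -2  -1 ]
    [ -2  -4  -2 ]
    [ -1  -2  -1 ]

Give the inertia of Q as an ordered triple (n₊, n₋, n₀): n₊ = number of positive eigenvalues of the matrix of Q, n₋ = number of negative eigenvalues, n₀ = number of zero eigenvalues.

(0, 1, 2)

Congruent diagonalization of A (simultaneous row and column reduction) yields pivots -1, 0, 0.
So there are 1 negative, 2 zero pivots.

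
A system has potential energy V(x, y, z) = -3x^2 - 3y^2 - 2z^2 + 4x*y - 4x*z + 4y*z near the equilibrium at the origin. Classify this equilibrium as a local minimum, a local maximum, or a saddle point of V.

The Hessian at the origin is H = [[-6, 4, -4], [4, -6, 4], [-4, 4, -4]].
An LDLᵀ factorisation of H has diagonal entries -6, -10/3, -4/5.
So there are 3 negative pivots.
H is negative definite, so the origin is a strict local maximum.

local maximum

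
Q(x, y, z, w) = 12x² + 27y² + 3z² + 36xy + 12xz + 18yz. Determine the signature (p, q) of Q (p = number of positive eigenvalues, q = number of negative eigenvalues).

Write A = [[12, 18, 6, 0], [18, 27, 9, 0], [6, 9, 3, 0], [0, 0, 0, 0]].
Row-reducing A symmetrically gives the diagonal entries 12, 0, 0, 0.
So there are 1 positive, 3 zero pivots.

(1, 0)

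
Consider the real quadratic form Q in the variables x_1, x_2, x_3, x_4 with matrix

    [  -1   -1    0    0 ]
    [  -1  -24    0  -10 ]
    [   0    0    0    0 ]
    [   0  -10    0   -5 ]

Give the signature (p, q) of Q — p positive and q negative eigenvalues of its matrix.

(0, 3)

Congruent diagonalization of A (simultaneous row and column reduction) yields pivots -1, -23, 0, -15/23.
That gives 3 negative, 1 zero pivots.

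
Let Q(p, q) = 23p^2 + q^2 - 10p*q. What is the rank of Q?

The associated matrix is A = [[23, -5], [-5, 1]].
Applying the same elementary operations to the rows and columns of A produces a congruent diagonal matrix with entries 23, -2/23.
So there are 1 positive, 1 negative pivots.
The rank is the number of nonzero pivots: 2.

2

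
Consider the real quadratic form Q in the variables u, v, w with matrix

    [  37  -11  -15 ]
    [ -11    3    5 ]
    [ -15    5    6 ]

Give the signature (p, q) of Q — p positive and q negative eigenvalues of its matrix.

Row-reducing A symmetrically gives the diagonal entries 37, -10/37, 1.
That gives 2 positive, 1 negative pivots.

(2, 1)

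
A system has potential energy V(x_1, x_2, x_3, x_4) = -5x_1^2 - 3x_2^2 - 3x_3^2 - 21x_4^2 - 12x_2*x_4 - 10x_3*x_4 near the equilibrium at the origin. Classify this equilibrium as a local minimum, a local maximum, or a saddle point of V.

The Hessian at the origin is H = [[-10, 0, 0, 0], [0, -6, 0, -12], [0, 0, -6, -10], [0, -12, -10, -42]].
An LDLᵀ factorisation of H has diagonal entries -10, -6, -6, -4/3.
So there are 4 negative pivots.
H is negative definite, so the origin is a strict local maximum.

local maximum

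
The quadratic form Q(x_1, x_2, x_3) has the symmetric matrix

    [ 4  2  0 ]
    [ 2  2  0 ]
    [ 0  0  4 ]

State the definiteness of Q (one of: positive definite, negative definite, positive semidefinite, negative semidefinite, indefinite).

Leading principal minors: Δ_1 = 4, Δ_2 = 4, Δ_3 = 16.
All leading principal minors are positive, so by Sylvester's criterion Q is positive definite.

positive definite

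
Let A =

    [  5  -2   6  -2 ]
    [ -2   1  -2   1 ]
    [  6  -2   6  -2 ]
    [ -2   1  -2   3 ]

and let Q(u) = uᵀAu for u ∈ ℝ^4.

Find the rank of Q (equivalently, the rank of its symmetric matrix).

4

Congruent diagonalization of A (simultaneous row and column reduction) yields pivots 5, 1/5, -2, 2.
That gives 3 positive, 1 negative pivots.
The rank is the number of nonzero pivots: 4.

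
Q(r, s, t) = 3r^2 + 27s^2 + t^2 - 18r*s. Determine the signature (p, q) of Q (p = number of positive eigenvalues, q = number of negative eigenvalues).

The symmetric matrix is A = [[3, -9, 0], [-9, 27, 0], [0, 0, 1]].
Congruent diagonalization of A (simultaneous row and column reduction) yields pivots 3, 0, 1.
That gives 2 positive, 1 zero pivots.

(2, 0)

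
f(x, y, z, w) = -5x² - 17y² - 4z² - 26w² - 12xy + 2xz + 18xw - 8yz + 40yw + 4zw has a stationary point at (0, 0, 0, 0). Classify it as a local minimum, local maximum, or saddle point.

local maximum

The Hessian at the origin is H = [[-10, -12, 2, 18], [-12, -34, -8, 40], [2, -8, -8, 4], [18, 40, 4, -52]].
Congruent diagonalization of H (simultaneous row and column reduction) yields pivots -10, -98/5, -102/49, -4/51.
Counting signs: 4 negative.
H is negative definite, so the origin is a strict local maximum.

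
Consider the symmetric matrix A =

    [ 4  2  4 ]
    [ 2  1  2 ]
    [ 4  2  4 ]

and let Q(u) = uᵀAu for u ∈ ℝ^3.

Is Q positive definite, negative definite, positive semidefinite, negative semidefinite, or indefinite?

Symmetric row and column elimination reduces A to a congruent diagonal form with pivots 4, 0, 0.
So there are 1 positive, 2 zero pivots.
Hence Q is positive semidefinite.

positive semidefinite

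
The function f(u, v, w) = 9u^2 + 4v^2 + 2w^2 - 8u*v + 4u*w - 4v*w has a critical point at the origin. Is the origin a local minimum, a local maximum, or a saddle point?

The Hessian at the origin is H = [[18, -8, 4], [-8, 8, -4], [4, -4, 4]].
An LDLᵀ factorisation of H has diagonal entries 18, 40/9, 2.
That gives 3 positive pivots.
H is positive definite, so the origin is a strict local minimum.

local minimum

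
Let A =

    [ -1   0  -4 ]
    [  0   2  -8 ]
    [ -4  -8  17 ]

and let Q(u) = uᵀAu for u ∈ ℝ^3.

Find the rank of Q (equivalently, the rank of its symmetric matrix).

3

Symmetric row and column elimination reduces A to a congruent diagonal form with pivots -1, 2, 1.
So there are 2 positive, 1 negative pivots.
The rank is the number of nonzero pivots: 3.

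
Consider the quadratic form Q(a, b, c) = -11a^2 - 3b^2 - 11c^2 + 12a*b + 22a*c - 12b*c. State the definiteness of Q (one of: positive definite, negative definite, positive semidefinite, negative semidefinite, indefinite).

Write A = [[-11, 6, 11], [6, -3, -6], [11, -6, -11]].
Row-reducing A symmetrically gives the diagonal entries -11, 3/11, 0.
Counting signs: 1 positive, 1 negative, 1 zero.
Hence Q is indefinite.

indefinite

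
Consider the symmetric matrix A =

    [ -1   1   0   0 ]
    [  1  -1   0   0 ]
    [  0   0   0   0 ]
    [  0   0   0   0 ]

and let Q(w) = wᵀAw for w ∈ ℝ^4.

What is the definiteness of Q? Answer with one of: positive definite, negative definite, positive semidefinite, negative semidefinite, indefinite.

negative semidefinite

Congruent diagonalization of A (simultaneous row and column reduction) yields pivots -1, 0, 0, 0.
That gives 1 negative, 3 zero pivots.
Hence Q is negative semidefinite.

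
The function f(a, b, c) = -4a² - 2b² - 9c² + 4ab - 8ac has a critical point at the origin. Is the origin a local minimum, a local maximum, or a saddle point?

The Hessian at the origin is H = [[-8, 4, -8], [4, -4, 0], [-8, 0, -18]].
Congruent diagonalization of H (simultaneous row and column reduction) yields pivots -8, -2, -2.
That gives 3 negative pivots.
H is negative definite, so the origin is a strict local maximum.

local maximum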